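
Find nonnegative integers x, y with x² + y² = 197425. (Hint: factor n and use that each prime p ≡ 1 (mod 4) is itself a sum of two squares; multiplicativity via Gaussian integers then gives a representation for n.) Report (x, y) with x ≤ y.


Step 1: Factor n = 197425 = 5^2 · 53 · 149.
Step 2: Check the mod-4 condition on each prime factor: 5 ≡ 1 (mod 4), exponent 2; 53 ≡ 1 (mod 4), exponent 1; 149 ≡ 1 (mod 4), exponent 1.
All primes ≡ 3 (mod 4) appear to even exponent (or don't appear), so by the two-squares theorem n IS expressible as a sum of two squares.
Step 3: Build a representation. Group n = k² · m with k = 5 and m = 53 · 149 = 7897 (a product of primes ≡ 1 (mod 4)); a representation of m scales to one of n via (k·x)² + (k·y)² = k²(x² + y²). Each prime p ≡ 1 (mod 4) is itself a sum of two squares; find a² by testing p − a² for a perfect square:
  53: 53 − 1² = 52, 53 − 2² = 49 = 7² ⇒ 53 = 2² + 7².
  149: 149 − 1² = 148, 149 − 2² = 145, 149 − 3² = 140, 149 − 4² = 133, 149 − 5² = 124, 149 − 6² = 113, 149 − 7² = 100 = 10² ⇒ 149 = 7² + 10².
  Combine using the Brahmagupta–Fibonacci identity (a² + b²)(c² + d²) = (ac − bd)² + (ad + bc)² = (ac + bd)² + (ad − bc)²:
  53 · 149 = 7897: from (2² + 7²)(7² + 10²), take (2·7 − 7·10, 2·10 + 7·7) = (14 − 70, 20 + 49) = (-56, 69); dropping signs (only squares matter) gives (56, 69); check 56² + 69² = 3136 + 4761 = 7897 ✓.
  Scale by k = 5: (5·56, 5·69) = (280, 345).
Step 4: Order so x ≤ y and verify: 280² + 345² = 78400 + 119025 = 197425 = n. ✓

n = 197425 = 280² + 345² (one valid representation with x ≤ y).


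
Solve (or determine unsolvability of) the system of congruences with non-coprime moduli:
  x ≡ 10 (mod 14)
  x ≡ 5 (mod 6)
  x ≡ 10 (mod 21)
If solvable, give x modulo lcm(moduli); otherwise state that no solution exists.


Moduli 14, 6, 21 are not pairwise coprime, so CRT works modulo lcm(m_i) when all pairwise compatibility conditions hold.
Pairwise compatibility: gcd(m_i, m_j) must divide a_i - a_j for every pair.
Merge one congruence at a time:
  Start: x ≡ 10 (mod 14).
  Combine with x ≡ 5 (mod 6): gcd(14, 6) = 2, and 5 - 10 = -5 is NOT divisible by 2.
    ⇒ system is inconsistent (no integer solution).

No solution (the system is inconsistent).


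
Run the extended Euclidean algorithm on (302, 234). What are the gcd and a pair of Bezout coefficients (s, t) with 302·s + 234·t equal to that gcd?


Euclidean algorithm on (302, 234) — divide until remainder is 0:
  302 = 1 · 234 + 68
  234 = 3 · 68 + 30
  68 = 2 · 30 + 8
  30 = 3 · 8 + 6
  8 = 1 · 6 + 2
  6 = 3 · 2 + 0
gcd(302, 234) = 2.
Track Bezout coefficients alongside the remainders: start with r₀ = 302 = a·1 + b·0 (s = 1, t = 0) and r₁ = 234 = a·0 + b·1 (s = 0, t = 1); each new remainder r_{k+1} = r_{k-1} − q_k·r_k inherits s_{k+1} = s_{k-1} − q_k·s_k, t_{k+1} = t_{k-1} − q_k·t_k, so r_k = a·s_k + b·t_k at every step:
  q = 1: r = 68, s = 1 − 1·0 = 1, t = 0 − 1·1 = -1  (check: 302·1 + 234·(-1) = 68)
  q = 3: r = 30, s = 0 − 3·1 = -3, t = 1 − 3·(-1) = 4  (check: 302·(-3) + 234·4 = 30)
  q = 2: r = 8, s = 1 − 2·(-3) = 7, t = -1 − 2·4 = -9  (check: 302·7 + 234·(-9) = 8)
  q = 3: r = 6, s = -3 − 3·7 = -24, t = 4 − 3·(-9) = 31  (check: 302·(-24) + 234·31 = 6)
  q = 1: r = 2, s = 7 − 1·(-24) = 31, t = -9 − 1·31 = -40  (check: 302·31 + 234·(-40) = 2)
The row with r = 2 (the gcd) gives the Bezout coefficients s = 31, t = -40.
Result: 302 · (31) + 234 · (-40) = 2.

gcd(302, 234) = 2; s = 31, t = -40 (check: 302·31 + 234·(-40) = 2).


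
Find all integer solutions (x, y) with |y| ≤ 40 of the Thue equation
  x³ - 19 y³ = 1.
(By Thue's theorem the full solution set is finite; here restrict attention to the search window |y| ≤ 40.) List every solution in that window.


The equation is x³ - 19y³ = 1. For fixed y, x³ = 19·y³ + 1, so a solution requires the RHS to be a perfect cube.
Strategy: iterate y from -40 to 40, compute RHS = 19·y³ + 1, and check whether it is a (positive or negative) perfect cube.
Check small values of y:
  y = 0: RHS = 1 = (1)³ ⇒ x = 1 works.
  y = 1: RHS = 20 is not a perfect cube.
  y = -1: RHS = -18 is not a perfect cube.
  y = 2: RHS = 153 is not a perfect cube.
  y = -2: RHS = -151 is not a perfect cube.
  y = 3: RHS = 514 is not a perfect cube.
  y = -3: RHS = -512 = (-8)³ ⇒ x = -8 works.
Continuing the search up to |y| = 40 finds no further solutions beyond those listed.
Collected solutions: (1, 0), (-8, -3).

Solutions (with |y| ≤ 40): (1, 0), (-8, -3).


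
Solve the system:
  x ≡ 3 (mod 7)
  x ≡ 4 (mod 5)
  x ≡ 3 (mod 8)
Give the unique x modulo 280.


Moduli 7, 5, 8 are pairwise coprime; by CRT there is a unique solution modulo M = 7 · 5 · 8 = 280.
Solve pairwise, accumulating the modulus:
  Start with x ≡ 3 (mod 7).
  Combine with x ≡ 4 (mod 5): since gcd(7, 5) = 1, we get a unique residue mod 35.
    Write x = 3 + 7·t and substitute into x ≡ 4 (mod 5): 7·t ≡ 4 − 3 = 1 (mod 5).
    Reduce coefficients mod 5: 2·t ≡ 1 (mod 5).
    The inverse of 2 mod 5 is 3 (since 2·3 = 6 = 1·5 + 1), so t ≡ 3·1 = 3 ≡ 3 (mod 5).
    Then x = 3 + 7·3 = 24, valid modulo lcm(7, 5) = 35: x ≡ 24 (mod 35).
  Combine with x ≡ 3 (mod 8): since gcd(35, 8) = 1, we get a unique residue mod 280.
    Write x = 24 + 35·t and substitute into x ≡ 3 (mod 8): 35·t ≡ 3 − 24 = -21 (mod 8).
    Reduce coefficients mod 8: 3·t ≡ 3 (mod 8).
    The inverse of 3 mod 8 is 3 (since 3·3 = 9 = 1·8 + 1), so t ≡ 3·3 = 9 ≡ 1 (mod 8).
    Then x = 24 + 35·1 = 59, valid modulo lcm(35, 8) = 280: x ≡ 59 (mod 280).
Verify: 59 mod 7 = 3 ✓, 59 mod 5 = 4 ✓, 59 mod 8 = 3 ✓.

x ≡ 59 (mod 280).


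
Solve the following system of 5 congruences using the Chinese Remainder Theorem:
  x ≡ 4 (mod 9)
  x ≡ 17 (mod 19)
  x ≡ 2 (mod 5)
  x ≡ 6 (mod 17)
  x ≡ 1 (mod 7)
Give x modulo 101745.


Product of moduli M = 9 · 19 · 5 · 17 · 7 = 101745.
Merge one congruence at a time:
  Start: x ≡ 4 (mod 9).
  Combine with x ≡ 17 (mod 19); new modulus lcm = 171.
    Write x = 4 + 9·t and substitute into x ≡ 17 (mod 19): 9·t ≡ 17 − 4 = 13 (mod 19).
    The inverse of 9 mod 19 is 17 (since 9·17 = 153 = 8·19 + 1), so t ≡ 17·13 = 221 ≡ 12 (mod 19).
    Then x = 4 + 9·12 = 112, valid modulo lcm(9, 19) = 171: x ≡ 112 (mod 171).
  Combine with x ≡ 2 (mod 5); new modulus lcm = 855.
    Write x = 112 + 171·t and substitute into x ≡ 2 (mod 5): 171·t ≡ 2 − 112 = -110 (mod 5).
    Reduce coefficients mod 5: 1·t ≡ 0 (mod 5).
    So t ≡ 0 (mod 5).
    Then x = 112 + 171·0 = 112, valid modulo lcm(171, 5) = 855: x ≡ 112 (mod 855).
  Combine with x ≡ 6 (mod 17); new modulus lcm = 14535.
    Write x = 112 + 855·t and substitute into x ≡ 6 (mod 17): 855·t ≡ 6 − 112 = -106 (mod 17).
    Reduce coefficients mod 17: 5·t ≡ 13 (mod 17).
    The inverse of 5 mod 17 is 7 (since 5·7 = 35 = 2·17 + 1), so t ≡ 7·13 = 91 ≡ 6 (mod 17).
    Then x = 112 + 855·6 = 5242, valid modulo lcm(855, 17) = 14535: x ≡ 5242 (mod 14535).
  Combine with x ≡ 1 (mod 7); new modulus lcm = 101745.
    Write x = 5242 + 14535·t and substitute into x ≡ 1 (mod 7): 14535·t ≡ 1 − 5242 = -5241 (mod 7).
    Reduce coefficients mod 7: 3·t ≡ 2 (mod 7).
    The inverse of 3 mod 7 is 5 (since 3·5 = 15 = 2·7 + 1), so t ≡ 5·2 = 10 ≡ 3 (mod 7).
    Then x = 5242 + 14535·3 = 48847, valid modulo lcm(14535, 7) = 101745: x ≡ 48847 (mod 101745).
Verify against each original: 48847 mod 9 = 4, 48847 mod 19 = 17, 48847 mod 5 = 2, 48847 mod 17 = 6, 48847 mod 7 = 1.

x ≡ 48847 (mod 101745).


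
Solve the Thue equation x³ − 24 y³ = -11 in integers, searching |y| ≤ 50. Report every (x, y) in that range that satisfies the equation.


The equation is x³ - 24y³ = -11. For fixed y, x³ = 24·y³ − 11, so a solution requires the RHS to be a perfect cube.
Strategy: iterate y from -50 to 50, compute RHS = 24·y³ − 11, and check whether it is a (positive or negative) perfect cube.
Check small values of y:
  y = 0: RHS = -11 is not a perfect cube.
  y = 1: RHS = 13 is not a perfect cube.
  y = -1: RHS = -35 is not a perfect cube.
  y = 2: RHS = 181 is not a perfect cube.
  y = -2: RHS = -203 is not a perfect cube.
  y = 3: RHS = 637 is not a perfect cube.
  y = -3: RHS = -659 is not a perfect cube.
Continuing the search up to |y| = 50 finds no solutions either.
No (x, y) in the scanned range satisfies the equation.

No integer solutions with |y| ≤ 50.


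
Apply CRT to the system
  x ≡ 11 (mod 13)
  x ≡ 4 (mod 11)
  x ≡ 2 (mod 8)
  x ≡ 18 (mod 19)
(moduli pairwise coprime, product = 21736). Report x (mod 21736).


Product of moduli M = 13 · 11 · 8 · 19 = 21736.
Merge one congruence at a time:
  Start: x ≡ 11 (mod 13).
  Combine with x ≡ 4 (mod 11); new modulus lcm = 143.
    Write x = 11 + 13·t and substitute into x ≡ 4 (mod 11): 13·t ≡ 4 − 11 = -7 (mod 11).
    Reduce coefficients mod 11: 2·t ≡ 4 (mod 11).
    The inverse of 2 mod 11 is 6 (since 2·6 = 12 = 1·11 + 1), so t ≡ 6·4 = 24 ≡ 2 (mod 11).
    Then x = 11 + 13·2 = 37, valid modulo lcm(13, 11) = 143: x ≡ 37 (mod 143).
  Combine with x ≡ 2 (mod 8); new modulus lcm = 1144.
    Write x = 37 + 143·t and substitute into x ≡ 2 (mod 8): 143·t ≡ 2 − 37 = -35 (mod 8).
    Reduce coefficients mod 8: 7·t ≡ 5 (mod 8).
    The inverse of 7 mod 8 is 7 (since 7·7 = 49 = 6·8 + 1), so t ≡ 7·5 = 35 ≡ 3 (mod 8).
    Then x = 37 + 143·3 = 466, valid modulo lcm(143, 8) = 1144: x ≡ 466 (mod 1144).
  Combine with x ≡ 18 (mod 19); new modulus lcm = 21736.
    Write x = 466 + 1144·t and substitute into x ≡ 18 (mod 19): 1144·t ≡ 18 − 466 = -448 (mod 19).
    Reduce coefficients mod 19: 4·t ≡ 8 (mod 19).
    The inverse of 4 mod 19 is 5 (since 4·5 = 20 = 1·19 + 1), so t ≡ 5·8 = 40 ≡ 2 (mod 19).
    Then x = 466 + 1144·2 = 2754, valid modulo lcm(1144, 19) = 21736: x ≡ 2754 (mod 21736).
Verify against each original: 2754 mod 13 = 11, 2754 mod 11 = 4, 2754 mod 8 = 2, 2754 mod 19 = 18.

x ≡ 2754 (mod 21736).


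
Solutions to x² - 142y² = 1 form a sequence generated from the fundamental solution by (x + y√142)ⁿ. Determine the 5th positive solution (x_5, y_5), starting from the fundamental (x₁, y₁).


Step 1: Find the fundamental solution (x₁, y₁) of x² - 142y² = 1.
  Expand √142 as a continued fraction. a₀ = ⌊√142⌋ = 11; iterate m_{k+1} = d_k·a_k − m_k, d_{k+1} = (142 − m_{k+1}²)/d_k, a_{k+1} = ⌊(a₀ + m_{k+1})/d_{k+1}⌋ (starting m₀ = 0, d₀ = 1), with convergents p_k = a_k·p_{k-1} + p_{k-2}, q_k = a_k·q_{k-1} + q_{k-2} (p₋₁ = 1, q₋₁ = 0):
  k = 0: a₀ = 11; p₀/q₀ = 11/1; p₀² − 142·q₀² = 121 − 142 = -21.
  k = 1: m = 11, d = 21, a = ⌊(11 + 11)/21⌋ = 1; p/q = (1·11 + 1)/(1·1 + 0) = 12/1; p² − 142·q² = 144 − 142 = 2.
  k = 2: m = 10, d = 2, a = ⌊(11 + 10)/2⌋ = 10; p/q = (10·12 + 11)/(10·1 + 1) = 131/11; p² − 142·q² = 17161 − 17182 = -21.
  k = 3: m = 10, d = 21, a = ⌊(11 + 10)/21⌋ = 1; p/q = (1·131 + 12)/(1·11 + 1) = 143/12; p² − 142·q² = 20449 − 20448 = 1.
  The first convergent with p² − 142·q² = 1 gives the fundamental solution (x₁, y₁) = (143, 12).
Step 2: Apply the recurrence (x_{n+1}, y_{n+1}) = (x₁x_n + 142y₁y_n, x₁y_n + y₁x_n) repeatedly.
  From (x_1, y_1) = (143, 12): x_2 = 143·143 + 142·12·12 = 40897; y_2 = 143·12 + 12·143 = 3432.
  From (x_2, y_2) = (40897, 3432): x_3 = 143·40897 + 142·12·3432 = 11696399; y_3 = 143·3432 + 12·40897 = 981540.
  From (x_3, y_3) = (11696399, 981540): x_4 = 143·11696399 + 142·12·981540 = 3345129217; y_4 = 143·981540 + 12·11696399 = 280717008.
  From (x_4, y_4) = (3345129217, 280717008): x_5 = 143·3345129217 + 142·12·280717008 = 956695259663; y_5 = 143·280717008 + 12·3345129217 = 80284082748.
Step 3: Verify x_5² - 142·y_5² = 915265819861654994873569 - 915265819861654994873568 = 1 (should be 1). ✓

(x_1, y_1) = (143, 12); (x_5, y_5) = (956695259663, 80284082748).


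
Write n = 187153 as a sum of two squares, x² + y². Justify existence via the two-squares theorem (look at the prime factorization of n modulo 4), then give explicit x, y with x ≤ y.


Step 1: Factor n = 187153 = 17 · 101 · 109.
Step 2: Check the mod-4 condition on each prime factor: 17 ≡ 1 (mod 4), exponent 1; 101 ≡ 1 (mod 4), exponent 1; 109 ≡ 1 (mod 4), exponent 1.
All primes ≡ 3 (mod 4) appear to even exponent (or don't appear), so by the two-squares theorem n IS expressible as a sum of two squares.
Step 3: Build a representation. Here n = 17 · 101 · 109 is a product of primes ≡ 1 (mod 4). Each prime p ≡ 1 (mod 4) is itself a sum of two squares; find a² by testing p − a² for a perfect square:
  17: 17 − 1² = 16 = 4² ⇒ 17 = 1² + 4².
  101: 101 − 1² = 100 = 10² ⇒ 101 = 1² + 10².
  109: 109 − 1² = 108, 109 − 2² = 105, 109 − 3² = 100 = 10² ⇒ 109 = 3² + 10².
  Combine using the Brahmagupta–Fibonacci identity (a² + b²)(c² + d²) = (ac − bd)² + (ad + bc)² = (ac + bd)² + (ad − bc)²:
  17 · 101 = 1717: from (1² + 4²)(1² + 10²), take (1·1 − 4·10, 1·10 + 4·1) = (1 − 40, 10 + 4) = (-39, 14); dropping signs (only squares matter) gives (39, 14); check 39² + 14² = 1521 + 196 = 1717 ✓.
  1717 · 109 = 187153: from (39² + 14²)(3² + 10²), take (39·3 − 14·10, 39·10 + 14·3) = (117 − 140, 390 + 42) = (-23, 432); dropping signs (only squares matter) gives (23, 432); check 23² + 432² = 529 + 186624 = 187153 ✓.
Step 4: Order so x ≤ y and verify: 23² + 432² = 529 + 186624 = 187153 = n. ✓

n = 187153 = 23² + 432² (one valid representation with x ≤ y).


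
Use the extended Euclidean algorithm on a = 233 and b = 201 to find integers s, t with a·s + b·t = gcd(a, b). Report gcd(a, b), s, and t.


Euclidean algorithm on (233, 201) — divide until remainder is 0:
  233 = 1 · 201 + 32
  201 = 6 · 32 + 9
  32 = 3 · 9 + 5
  9 = 1 · 5 + 4
  5 = 1 · 4 + 1
  4 = 4 · 1 + 0
gcd(233, 201) = 1.
Track Bezout coefficients alongside the remainders: start with r₀ = 233 = a·1 + b·0 (s = 1, t = 0) and r₁ = 201 = a·0 + b·1 (s = 0, t = 1); each new remainder r_{k+1} = r_{k-1} − q_k·r_k inherits s_{k+1} = s_{k-1} − q_k·s_k, t_{k+1} = t_{k-1} − q_k·t_k, so r_k = a·s_k + b·t_k at every step:
  q = 1: r = 32, s = 1 − 1·0 = 1, t = 0 − 1·1 = -1  (check: 233·1 + 201·(-1) = 32)
  q = 6: r = 9, s = 0 − 6·1 = -6, t = 1 − 6·(-1) = 7  (check: 233·(-6) + 201·7 = 9)
  q = 3: r = 5, s = 1 − 3·(-6) = 19, t = -1 − 3·7 = -22  (check: 233·19 + 201·(-22) = 5)
  q = 1: r = 4, s = -6 − 1·19 = -25, t = 7 − 1·(-22) = 29  (check: 233·(-25) + 201·29 = 4)
  q = 1: r = 1, s = 19 − 1·(-25) = 44, t = -22 − 1·29 = -51  (check: 233·44 + 201·(-51) = 1)
The row with r = 1 (the gcd) gives the Bezout coefficients s = 44, t = -51.
Result: 233 · (44) + 201 · (-51) = 1.

gcd(233, 201) = 1; s = 44, t = -51 (check: 233·44 + 201·(-51) = 1).


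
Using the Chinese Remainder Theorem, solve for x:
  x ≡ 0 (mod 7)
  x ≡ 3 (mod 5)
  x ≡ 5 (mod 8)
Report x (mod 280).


Moduli 7, 5, 8 are pairwise coprime; by CRT there is a unique solution modulo M = 7 · 5 · 8 = 280.
Solve pairwise, accumulating the modulus:
  Start with x ≡ 0 (mod 7).
  Combine with x ≡ 3 (mod 5): since gcd(7, 5) = 1, we get a unique residue mod 35.
    Write x = 0 + 7·t and substitute into x ≡ 3 (mod 5): 7·t ≡ 3 − 0 = 3 (mod 5).
    Reduce coefficients mod 5: 2·t ≡ 3 (mod 5).
    The inverse of 2 mod 5 is 3 (since 2·3 = 6 = 1·5 + 1), so t ≡ 3·3 = 9 ≡ 4 (mod 5).
    Then x = 0 + 7·4 = 28, valid modulo lcm(7, 5) = 35: x ≡ 28 (mod 35).
  Combine with x ≡ 5 (mod 8): since gcd(35, 8) = 1, we get a unique residue mod 280.
    Write x = 28 + 35·t and substitute into x ≡ 5 (mod 8): 35·t ≡ 5 − 28 = -23 (mod 8).
    Reduce coefficients mod 8: 3·t ≡ 1 (mod 8).
    The inverse of 3 mod 8 is 3 (since 3·3 = 9 = 1·8 + 1), so t ≡ 3·1 = 3 ≡ 3 (mod 8).
    Then x = 28 + 35·3 = 133, valid modulo lcm(35, 8) = 280: x ≡ 133 (mod 280).
Verify: 133 mod 7 = 0 ✓, 133 mod 5 = 3 ✓, 133 mod 8 = 5 ✓.

x ≡ 133 (mod 280).


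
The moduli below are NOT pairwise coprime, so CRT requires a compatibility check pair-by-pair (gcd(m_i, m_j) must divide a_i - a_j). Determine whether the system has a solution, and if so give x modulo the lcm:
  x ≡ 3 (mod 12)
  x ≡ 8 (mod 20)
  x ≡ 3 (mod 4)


Moduli 12, 20, 4 are not pairwise coprime, so CRT works modulo lcm(m_i) when all pairwise compatibility conditions hold.
Pairwise compatibility: gcd(m_i, m_j) must divide a_i - a_j for every pair.
Merge one congruence at a time:
  Start: x ≡ 3 (mod 12).
  Combine with x ≡ 8 (mod 20): gcd(12, 20) = 4, and 8 - 3 = 5 is NOT divisible by 4.
    ⇒ system is inconsistent (no integer solution).

No solution (the system is inconsistent).


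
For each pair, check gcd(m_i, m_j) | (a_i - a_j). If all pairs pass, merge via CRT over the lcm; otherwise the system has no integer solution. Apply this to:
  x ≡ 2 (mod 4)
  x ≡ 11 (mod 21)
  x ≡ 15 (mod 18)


Moduli 4, 21, 18 are not pairwise coprime, so CRT works modulo lcm(m_i) when all pairwise compatibility conditions hold.
Pairwise compatibility: gcd(m_i, m_j) must divide a_i - a_j for every pair.
Merge one congruence at a time:
  Start: x ≡ 2 (mod 4).
  Combine with x ≡ 11 (mod 21): gcd(4, 21) = 1; 11 - 2 = 9, which IS divisible by 1, so compatible.
    Write x = 2 + 4·t and substitute into x ≡ 11 (mod 21): 4·t ≡ 11 − 2 = 9 (mod 21).
    The inverse of 4 mod 21 is 16 (since 4·16 = 64 = 3·21 + 1), so t ≡ 16·9 = 144 ≡ 18 (mod 21).
    Then x = 2 + 4·18 = 74, valid modulo lcm(4, 21) = 84: x ≡ 74 (mod 84).
  Combine with x ≡ 15 (mod 18): gcd(84, 18) = 6, and 15 - 74 = -59 is NOT divisible by 6.
    ⇒ system is inconsistent (no integer solution).

No solution (the system is inconsistent).


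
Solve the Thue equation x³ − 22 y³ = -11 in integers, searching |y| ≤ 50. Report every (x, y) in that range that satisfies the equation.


The equation is x³ - 22y³ = -11. For fixed y, x³ = 22·y³ − 11, so a solution requires the RHS to be a perfect cube.
Strategy: iterate y from -50 to 50, compute RHS = 22·y³ − 11, and check whether it is a (positive or negative) perfect cube.
Check small values of y:
  y = 0: RHS = -11 is not a perfect cube.
  y = 1: RHS = 11 is not a perfect cube.
  y = -1: RHS = -33 is not a perfect cube.
  y = 2: RHS = 165 is not a perfect cube.
  y = -2: RHS = -187 is not a perfect cube.
  y = 3: RHS = 583 is not a perfect cube.
  y = -3: RHS = -605 is not a perfect cube.
Continuing the search up to |y| = 50 finds no solutions either.
No (x, y) in the scanned range satisfies the equation.

No integer solutions with |y| ≤ 50.


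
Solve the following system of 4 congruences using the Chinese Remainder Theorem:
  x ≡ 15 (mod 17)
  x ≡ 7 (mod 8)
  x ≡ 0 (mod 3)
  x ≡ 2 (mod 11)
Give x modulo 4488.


Product of moduli M = 17 · 8 · 3 · 11 = 4488.
Merge one congruence at a time:
  Start: x ≡ 15 (mod 17).
  Combine with x ≡ 7 (mod 8); new modulus lcm = 136.
    Write x = 15 + 17·t and substitute into x ≡ 7 (mod 8): 17·t ≡ 7 − 15 = -8 (mod 8).
    Reduce coefficients mod 8: 1·t ≡ 0 (mod 8).
    So t ≡ 0 (mod 8).
    Then x = 15 + 17·0 = 15, valid modulo lcm(17, 8) = 136: x ≡ 15 (mod 136).
  Combine with x ≡ 0 (mod 3); new modulus lcm = 408.
    Write x = 15 + 136·t and substitute into x ≡ 0 (mod 3): 136·t ≡ 0 − 15 = -15 (mod 3).
    Reduce coefficients mod 3: 1·t ≡ 0 (mod 3).
    So t ≡ 0 (mod 3).
    Then x = 15 + 136·0 = 15, valid modulo lcm(136, 3) = 408: x ≡ 15 (mod 408).
  Combine with x ≡ 2 (mod 11); new modulus lcm = 4488.
    Write x = 15 + 408·t and substitute into x ≡ 2 (mod 11): 408·t ≡ 2 − 15 = -13 (mod 11).
    Reduce coefficients mod 11: 1·t ≡ 9 (mod 11).
    So t ≡ 9 (mod 11).
    Then x = 15 + 408·9 = 3687, valid modulo lcm(408, 11) = 4488: x ≡ 3687 (mod 4488).
Verify against each original: 3687 mod 17 = 15, 3687 mod 8 = 7, 3687 mod 3 = 0, 3687 mod 11 = 2.

x ≡ 3687 (mod 4488).


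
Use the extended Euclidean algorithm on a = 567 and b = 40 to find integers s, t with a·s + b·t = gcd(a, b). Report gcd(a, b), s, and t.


Euclidean algorithm on (567, 40) — divide until remainder is 0:
  567 = 14 · 40 + 7
  40 = 5 · 7 + 5
  7 = 1 · 5 + 2
  5 = 2 · 2 + 1
  2 = 2 · 1 + 0
gcd(567, 40) = 1.
Track Bezout coefficients alongside the remainders: start with r₀ = 567 = a·1 + b·0 (s = 1, t = 0) and r₁ = 40 = a·0 + b·1 (s = 0, t = 1); each new remainder r_{k+1} = r_{k-1} − q_k·r_k inherits s_{k+1} = s_{k-1} − q_k·s_k, t_{k+1} = t_{k-1} − q_k·t_k, so r_k = a·s_k + b·t_k at every step:
  q = 14: r = 7, s = 1 − 14·0 = 1, t = 0 − 14·1 = -14  (check: 567·1 + 40·(-14) = 7)
  q = 5: r = 5, s = 0 − 5·1 = -5, t = 1 − 5·(-14) = 71  (check: 567·(-5) + 40·71 = 5)
  q = 1: r = 2, s = 1 − 1·(-5) = 6, t = -14 − 1·71 = -85  (check: 567·6 + 40·(-85) = 2)
  q = 2: r = 1, s = -5 − 2·6 = -17, t = 71 − 2·(-85) = 241  (check: 567·(-17) + 40·241 = 1)
The row with r = 1 (the gcd) gives the Bezout coefficients s = -17, t = 241.
Result: 567 · (-17) + 40 · (241) = 1.

gcd(567, 40) = 1; s = -17, t = 241 (check: 567·(-17) + 40·241 = 1).


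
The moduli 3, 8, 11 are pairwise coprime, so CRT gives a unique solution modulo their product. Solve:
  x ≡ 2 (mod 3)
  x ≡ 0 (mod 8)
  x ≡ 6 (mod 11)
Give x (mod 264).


Moduli 3, 8, 11 are pairwise coprime; by CRT there is a unique solution modulo M = 3 · 8 · 11 = 264.
Solve pairwise, accumulating the modulus:
  Start with x ≡ 2 (mod 3).
  Combine with x ≡ 0 (mod 8): since gcd(3, 8) = 1, we get a unique residue mod 24.
    Write x = 2 + 3·t and substitute into x ≡ 0 (mod 8): 3·t ≡ 0 − 2 = -2 (mod 8).
    Reduce coefficients mod 8: 3·t ≡ 6 (mod 8).
    The inverse of 3 mod 8 is 3 (since 3·3 = 9 = 1·8 + 1), so t ≡ 3·6 = 18 ≡ 2 (mod 8).
    Then x = 2 + 3·2 = 8, valid modulo lcm(3, 8) = 24: x ≡ 8 (mod 24).
  Combine with x ≡ 6 (mod 11): since gcd(24, 11) = 1, we get a unique residue mod 264.
    Write x = 8 + 24·t and substitute into x ≡ 6 (mod 11): 24·t ≡ 6 − 8 = -2 (mod 11).
    Reduce coefficients mod 11: 2·t ≡ 9 (mod 11).
    The inverse of 2 mod 11 is 6 (since 2·6 = 12 = 1·11 + 1), so t ≡ 6·9 = 54 ≡ 10 (mod 11).
    Then x = 8 + 24·10 = 248, valid modulo lcm(24, 11) = 264: x ≡ 248 (mod 264).
Verify: 248 mod 3 = 2 ✓, 248 mod 8 = 0 ✓, 248 mod 11 = 6 ✓.

x ≡ 248 (mod 264).


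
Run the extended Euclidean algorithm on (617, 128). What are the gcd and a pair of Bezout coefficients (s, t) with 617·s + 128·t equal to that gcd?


Euclidean algorithm on (617, 128) — divide until remainder is 0:
  617 = 4 · 128 + 105
  128 = 1 · 105 + 23
  105 = 4 · 23 + 13
  23 = 1 · 13 + 10
  13 = 1 · 10 + 3
  10 = 3 · 3 + 1
  3 = 3 · 1 + 0
gcd(617, 128) = 1.
Track Bezout coefficients alongside the remainders: start with r₀ = 617 = a·1 + b·0 (s = 1, t = 0) and r₁ = 128 = a·0 + b·1 (s = 0, t = 1); each new remainder r_{k+1} = r_{k-1} − q_k·r_k inherits s_{k+1} = s_{k-1} − q_k·s_k, t_{k+1} = t_{k-1} − q_k·t_k, so r_k = a·s_k + b·t_k at every step:
  q = 4: r = 105, s = 1 − 4·0 = 1, t = 0 − 4·1 = -4  (check: 617·1 + 128·(-4) = 105)
  q = 1: r = 23, s = 0 − 1·1 = -1, t = 1 − 1·(-4) = 5  (check: 617·(-1) + 128·5 = 23)
  q = 4: r = 13, s = 1 − 4·(-1) = 5, t = -4 − 4·5 = -24  (check: 617·5 + 128·(-24) = 13)
  q = 1: r = 10, s = -1 − 1·5 = -6, t = 5 − 1·(-24) = 29  (check: 617·(-6) + 128·29 = 10)
  q = 1: r = 3, s = 5 − 1·(-6) = 11, t = -24 − 1·29 = -53  (check: 617·11 + 128·(-53) = 3)
  q = 3: r = 1, s = -6 − 3·11 = -39, t = 29 − 3·(-53) = 188  (check: 617·(-39) + 128·188 = 1)
The row with r = 1 (the gcd) gives the Bezout coefficients s = -39, t = 188.
Result: 617 · (-39) + 128 · (188) = 1.

gcd(617, 128) = 1; s = -39, t = 188 (check: 617·(-39) + 128·188 = 1).


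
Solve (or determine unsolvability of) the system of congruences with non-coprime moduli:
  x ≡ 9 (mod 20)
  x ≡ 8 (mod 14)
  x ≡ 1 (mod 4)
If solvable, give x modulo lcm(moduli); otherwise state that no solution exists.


Moduli 20, 14, 4 are not pairwise coprime, so CRT works modulo lcm(m_i) when all pairwise compatibility conditions hold.
Pairwise compatibility: gcd(m_i, m_j) must divide a_i - a_j for every pair.
Merge one congruence at a time:
  Start: x ≡ 9 (mod 20).
  Combine with x ≡ 8 (mod 14): gcd(20, 14) = 2, and 8 - 9 = -1 is NOT divisible by 2.
    ⇒ system is inconsistent (no integer solution).

No solution (the system is inconsistent).


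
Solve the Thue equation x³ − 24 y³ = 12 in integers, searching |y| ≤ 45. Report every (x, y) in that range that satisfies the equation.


The equation is x³ - 24y³ = 12. For fixed y, x³ = 24·y³ + 12, so a solution requires the RHS to be a perfect cube.
Strategy: iterate y from -45 to 45, compute RHS = 24·y³ + 12, and check whether it is a (positive or negative) perfect cube.
Check small values of y:
  y = 0: RHS = 12 is not a perfect cube.
  y = 1: RHS = 36 is not a perfect cube.
  y = -1: RHS = -12 is not a perfect cube.
  y = 2: RHS = 204 is not a perfect cube.
  y = -2: RHS = -180 is not a perfect cube.
  y = 3: RHS = 660 is not a perfect cube.
  y = -3: RHS = -636 is not a perfect cube.
Continuing the search up to |y| = 45 finds no solutions either.
No (x, y) in the scanned range satisfies the equation.

No integer solutions with |y| ≤ 45.


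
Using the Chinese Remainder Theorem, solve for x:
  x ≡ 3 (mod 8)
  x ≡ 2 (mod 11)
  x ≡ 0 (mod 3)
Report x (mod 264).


Moduli 8, 11, 3 are pairwise coprime; by CRT there is a unique solution modulo M = 8 · 11 · 3 = 264.
Solve pairwise, accumulating the modulus:
  Start with x ≡ 3 (mod 8).
  Combine with x ≡ 2 (mod 11): since gcd(8, 11) = 1, we get a unique residue mod 88.
    Write x = 3 + 8·t and substitute into x ≡ 2 (mod 11): 8·t ≡ 2 − 3 = -1 (mod 11).
    Reduce coefficients mod 11: 8·t ≡ 10 (mod 11).
    The inverse of 8 mod 11 is 7 (since 8·7 = 56 = 5·11 + 1), so t ≡ 7·10 = 70 ≡ 4 (mod 11).
    Then x = 3 + 8·4 = 35, valid modulo lcm(8, 11) = 88: x ≡ 35 (mod 88).
  Combine with x ≡ 0 (mod 3): since gcd(88, 3) = 1, we get a unique residue mod 264.
    Write x = 35 + 88·t and substitute into x ≡ 0 (mod 3): 88·t ≡ 0 − 35 = -35 (mod 3).
    Reduce coefficients mod 3: 1·t ≡ 1 (mod 3).
    So t ≡ 1 (mod 3).
    Then x = 35 + 88·1 = 123, valid modulo lcm(88, 3) = 264: x ≡ 123 (mod 264).
Verify: 123 mod 8 = 3 ✓, 123 mod 11 = 2 ✓, 123 mod 3 = 0 ✓.

x ≡ 123 (mod 264).


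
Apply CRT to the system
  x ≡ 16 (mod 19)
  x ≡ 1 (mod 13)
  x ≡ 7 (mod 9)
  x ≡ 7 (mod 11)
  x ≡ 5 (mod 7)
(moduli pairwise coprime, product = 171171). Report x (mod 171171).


Product of moduli M = 19 · 13 · 9 · 11 · 7 = 171171.
Merge one congruence at a time:
  Start: x ≡ 16 (mod 19).
  Combine with x ≡ 1 (mod 13); new modulus lcm = 247.
    Write x = 16 + 19·t and substitute into x ≡ 1 (mod 13): 19·t ≡ 1 − 16 = -15 (mod 13).
    Reduce coefficients mod 13: 6·t ≡ 11 (mod 13).
    The inverse of 6 mod 13 is 11 (since 6·11 = 66 = 5·13 + 1), so t ≡ 11·11 = 121 ≡ 4 (mod 13).
    Then x = 16 + 19·4 = 92, valid modulo lcm(19, 13) = 247: x ≡ 92 (mod 247).
  Combine with x ≡ 7 (mod 9); new modulus lcm = 2223.
    Write x = 92 + 247·t and substitute into x ≡ 7 (mod 9): 247·t ≡ 7 − 92 = -85 (mod 9).
    Reduce coefficients mod 9: 4·t ≡ 5 (mod 9).
    The inverse of 4 mod 9 is 7 (since 4·7 = 28 = 3·9 + 1), so t ≡ 7·5 = 35 ≡ 8 (mod 9).
    Then x = 92 + 247·8 = 2068, valid modulo lcm(247, 9) = 2223: x ≡ 2068 (mod 2223).
  Combine with x ≡ 7 (mod 11); new modulus lcm = 24453.
    Write x = 2068 + 2223·t and substitute into x ≡ 7 (mod 11): 2223·t ≡ 7 − 2068 = -2061 (mod 11).
    Reduce coefficients mod 11: 1·t ≡ 7 (mod 11).
    So t ≡ 7 (mod 11).
    Then x = 2068 + 2223·7 = 17629, valid modulo lcm(2223, 11) = 24453: x ≡ 17629 (mod 24453).
  Combine with x ≡ 5 (mod 7); new modulus lcm = 171171.
    Write x = 17629 + 24453·t and substitute into x ≡ 5 (mod 7): 24453·t ≡ 5 − 17629 = -17624 (mod 7).
    Reduce coefficients mod 7: 2·t ≡ 2 (mod 7).
    The inverse of 2 mod 7 is 4 (since 2·4 = 8 = 1·7 + 1), so t ≡ 4·2 = 8 ≡ 1 (mod 7).
    Then x = 17629 + 24453·1 = 42082, valid modulo lcm(24453, 7) = 171171: x ≡ 42082 (mod 171171).
Verify against each original: 42082 mod 19 = 16, 42082 mod 13 = 1, 42082 mod 9 = 7, 42082 mod 11 = 7, 42082 mod 7 = 5.

x ≡ 42082 (mod 171171).


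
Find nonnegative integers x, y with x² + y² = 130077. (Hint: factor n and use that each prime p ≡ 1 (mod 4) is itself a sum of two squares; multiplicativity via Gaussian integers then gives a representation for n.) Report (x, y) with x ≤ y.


Step 1: Factor n = 130077 = 3^2 · 97 · 149.
Step 2: Check the mod-4 condition on each prime factor: 3 ≡ 3 (mod 4), exponent 2 (must be even); 97 ≡ 1 (mod 4), exponent 1; 149 ≡ 1 (mod 4), exponent 1.
All primes ≡ 3 (mod 4) appear to even exponent (or don't appear), so by the two-squares theorem n IS expressible as a sum of two squares.
Step 3: Build a representation. Group n = k² · m with k = 3 and m = 97 · 149 = 14453 (a product of primes ≡ 1 (mod 4)); a representation of m scales to one of n via (k·x)² + (k·y)² = k²(x² + y²). Each prime p ≡ 1 (mod 4) is itself a sum of two squares; find a² by testing p − a² for a perfect square:
  97: 97 − 1² = 96, 97 − 2² = 93, 97 − 3² = 88, 97 − 4² = 81 = 9² ⇒ 97 = 4² + 9².
  149: 149 − 1² = 148, 149 − 2² = 145, 149 − 3² = 140, 149 − 4² = 133, 149 − 5² = 124, 149 − 6² = 113, 149 − 7² = 100 = 10² ⇒ 149 = 7² + 10².
  Combine using the Brahmagupta–Fibonacci identity (a² + b²)(c² + d²) = (ac − bd)² + (ad + bc)² = (ac + bd)² + (ad − bc)²:
  97 · 149 = 14453: from (4² + 9²)(7² + 10²), take (4·7 − 9·10, 4·10 + 9·7) = (28 − 90, 40 + 63) = (-62, 103); dropping signs (only squares matter) gives (62, 103); check 62² + 103² = 3844 + 10609 = 14453 ✓.
  Scale by k = 3: (3·62, 3·103) = (186, 309).
Step 4: Order so x ≤ y and verify: 186² + 309² = 34596 + 95481 = 130077 = n. ✓

n = 130077 = 186² + 309² (one valid representation with x ≤ y).


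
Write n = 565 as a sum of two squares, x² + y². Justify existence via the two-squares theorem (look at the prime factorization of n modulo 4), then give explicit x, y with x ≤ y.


Step 1: Factor n = 565 = 5 · 113.
Step 2: Check the mod-4 condition on each prime factor: 5 ≡ 1 (mod 4), exponent 1; 113 ≡ 1 (mod 4), exponent 1.
All primes ≡ 3 (mod 4) appear to even exponent (or don't appear), so by the two-squares theorem n IS expressible as a sum of two squares.
Step 3: Build a representation. Here n = 5 · 113 is a product of primes ≡ 1 (mod 4). Each prime p ≡ 1 (mod 4) is itself a sum of two squares; find a² by testing p − a² for a perfect square:
  5: 5 − 1² = 4 = 2² ⇒ 5 = 1² + 2².
  113: 113 − 1² = 112, 113 − 2² = 109, 113 − 3² = 104, 113 − 4² = 97, 113 − 5² = 88, 113 − 6² = 77, 113 − 7² = 64 = 8² ⇒ 113 = 7² + 8².
  Combine using the Brahmagupta–Fibonacci identity (a² + b²)(c² + d²) = (ac − bd)² + (ad + bc)² = (ac + bd)² + (ad − bc)²:
  5 · 113 = 565: from (1² + 2²)(7² + 8²), take (1·7 − 2·8, 1·8 + 2·7) = (7 − 16, 8 + 14) = (-9, 22); dropping signs (only squares matter) gives (9, 22); check 9² + 22² = 81 + 484 = 565 ✓.
Step 4: Order so x ≤ y and verify: 9² + 22² = 81 + 484 = 565 = n. ✓

n = 565 = 9² + 22² (one valid representation with x ≤ y).


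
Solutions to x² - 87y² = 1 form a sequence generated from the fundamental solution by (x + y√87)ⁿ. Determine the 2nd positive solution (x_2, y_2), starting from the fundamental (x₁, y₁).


Step 1: Find the fundamental solution (x₁, y₁) of x² - 87y² = 1.
  Expand √87 as a continued fraction. a₀ = ⌊√87⌋ = 9; iterate m_{k+1} = d_k·a_k − m_k, d_{k+1} = (87 − m_{k+1}²)/d_k, a_{k+1} = ⌊(a₀ + m_{k+1})/d_{k+1}⌋ (starting m₀ = 0, d₀ = 1), with convergents p_k = a_k·p_{k-1} + p_{k-2}, q_k = a_k·q_{k-1} + q_{k-2} (p₋₁ = 1, q₋₁ = 0):
  k = 0: a₀ = 9; p₀/q₀ = 9/1; p₀² − 87·q₀² = 81 − 87 = -6.
  k = 1: m = 9, d = 6, a = ⌊(9 + 9)/6⌋ = 3; p/q = (3·9 + 1)/(3·1 + 0) = 28/3; p² − 87·q² = 784 − 783 = 1.
  The first convergent with p² − 87·q² = 1 gives the fundamental solution (x₁, y₁) = (28, 3).
Step 2: Apply the recurrence (x_{n+1}, y_{n+1}) = (x₁x_n + 87y₁y_n, x₁y_n + y₁x_n) repeatedly.
  From (x_1, y_1) = (28, 3): x_2 = 28·28 + 87·3·3 = 1567; y_2 = 28·3 + 3·28 = 168.
Step 3: Verify x_2² - 87·y_2² = 2455489 - 2455488 = 1 (should be 1). ✓

(x_1, y_1) = (28, 3); (x_2, y_2) = (1567, 168).


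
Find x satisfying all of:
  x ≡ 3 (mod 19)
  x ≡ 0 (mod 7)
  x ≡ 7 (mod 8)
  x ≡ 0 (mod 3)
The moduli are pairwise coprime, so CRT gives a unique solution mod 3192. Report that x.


Product of moduli M = 19 · 7 · 8 · 3 = 3192.
Merge one congruence at a time:
  Start: x ≡ 3 (mod 19).
  Combine with x ≡ 0 (mod 7); new modulus lcm = 133.
    Write x = 3 + 19·t and substitute into x ≡ 0 (mod 7): 19·t ≡ 0 − 3 = -3 (mod 7).
    Reduce coefficients mod 7: 5·t ≡ 4 (mod 7).
    The inverse of 5 mod 7 is 3 (since 5·3 = 15 = 2·7 + 1), so t ≡ 3·4 = 12 ≡ 5 (mod 7).
    Then x = 3 + 19·5 = 98, valid modulo lcm(19, 7) = 133: x ≡ 98 (mod 133).
  Combine with x ≡ 7 (mod 8); new modulus lcm = 1064.
    Write x = 98 + 133·t and substitute into x ≡ 7 (mod 8): 133·t ≡ 7 − 98 = -91 (mod 8).
    Reduce coefficients mod 8: 5·t ≡ 5 (mod 8).
    The inverse of 5 mod 8 is 5 (since 5·5 = 25 = 3·8 + 1), so t ≡ 5·5 = 25 ≡ 1 (mod 8).
    Then x = 98 + 133·1 = 231, valid modulo lcm(133, 8) = 1064: x ≡ 231 (mod 1064).
  Combine with x ≡ 0 (mod 3); new modulus lcm = 3192.
    Write x = 231 + 1064·t and substitute into x ≡ 0 (mod 3): 1064·t ≡ 0 − 231 = -231 (mod 3).
    Reduce coefficients mod 3: 2·t ≡ 0 (mod 3).
    The inverse of 2 mod 3 is 2 (since 2·2 = 4 = 1·3 + 1), so t ≡ 2·0 = 0 ≡ 0 (mod 3).
    Then x = 231 + 1064·0 = 231, valid modulo lcm(1064, 3) = 3192: x ≡ 231 (mod 3192).
Verify against each original: 231 mod 19 = 3, 231 mod 7 = 0, 231 mod 8 = 7, 231 mod 3 = 0.

x ≡ 231 (mod 3192).


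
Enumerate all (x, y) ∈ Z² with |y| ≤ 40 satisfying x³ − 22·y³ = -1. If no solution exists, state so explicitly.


The equation is x³ - 22y³ = -1. For fixed y, x³ = 22·y³ − 1, so a solution requires the RHS to be a perfect cube.
Strategy: iterate y from -40 to 40, compute RHS = 22·y³ − 1, and check whether it is a (positive or negative) perfect cube.
Check small values of y:
  y = 0: RHS = -1 = (-1)³ ⇒ x = -1 works.
  y = 1: RHS = 21 is not a perfect cube.
  y = -1: RHS = -23 is not a perfect cube.
  y = 2: RHS = 175 is not a perfect cube.
  y = -2: RHS = -177 is not a perfect cube.
  y = 3: RHS = 593 is not a perfect cube.
  y = -3: RHS = -595 is not a perfect cube.
Continuing the search up to |y| = 40 finds no further solutions beyond those listed.
Collected solutions: (-1, 0).

Solutions (with |y| ≤ 40): (-1, 0).


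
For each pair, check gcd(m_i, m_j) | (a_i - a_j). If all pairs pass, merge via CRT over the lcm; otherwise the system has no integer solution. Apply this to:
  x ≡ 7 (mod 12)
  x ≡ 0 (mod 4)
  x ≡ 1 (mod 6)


Moduli 12, 4, 6 are not pairwise coprime, so CRT works modulo lcm(m_i) when all pairwise compatibility conditions hold.
Pairwise compatibility: gcd(m_i, m_j) must divide a_i - a_j for every pair.
Merge one congruence at a time:
  Start: x ≡ 7 (mod 12).
  Combine with x ≡ 0 (mod 4): gcd(12, 4) = 4, and 0 - 7 = -7 is NOT divisible by 4.
    ⇒ system is inconsistent (no integer solution).

No solution (the system is inconsistent).


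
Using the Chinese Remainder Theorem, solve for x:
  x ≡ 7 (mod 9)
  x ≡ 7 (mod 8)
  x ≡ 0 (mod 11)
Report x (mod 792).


Moduli 9, 8, 11 are pairwise coprime; by CRT there is a unique solution modulo M = 9 · 8 · 11 = 792.
Solve pairwise, accumulating the modulus:
  Start with x ≡ 7 (mod 9).
  Combine with x ≡ 7 (mod 8): since gcd(9, 8) = 1, we get a unique residue mod 72.
    Write x = 7 + 9·t and substitute into x ≡ 7 (mod 8): 9·t ≡ 7 − 7 = 0 (mod 8).
    Reduce coefficients mod 8: 1·t ≡ 0 (mod 8).
    So t ≡ 0 (mod 8).
    Then x = 7 + 9·0 = 7, valid modulo lcm(9, 8) = 72: x ≡ 7 (mod 72).
  Combine with x ≡ 0 (mod 11): since gcd(72, 11) = 1, we get a unique residue mod 792.
    Write x = 7 + 72·t and substitute into x ≡ 0 (mod 11): 72·t ≡ 0 − 7 = -7 (mod 11).
    Reduce coefficients mod 11: 6·t ≡ 4 (mod 11).
    The inverse of 6 mod 11 is 2 (since 6·2 = 12 = 1·11 + 1), so t ≡ 2·4 = 8 ≡ 8 (mod 11).
    Then x = 7 + 72·8 = 583, valid modulo lcm(72, 11) = 792: x ≡ 583 (mod 792).
Verify: 583 mod 9 = 7 ✓, 583 mod 8 = 7 ✓, 583 mod 11 = 0 ✓.

x ≡ 583 (mod 792).


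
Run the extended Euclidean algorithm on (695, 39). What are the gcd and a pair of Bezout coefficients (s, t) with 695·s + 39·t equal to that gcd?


Euclidean algorithm on (695, 39) — divide until remainder is 0:
  695 = 17 · 39 + 32
  39 = 1 · 32 + 7
  32 = 4 · 7 + 4
  7 = 1 · 4 + 3
  4 = 1 · 3 + 1
  3 = 3 · 1 + 0
gcd(695, 39) = 1.
Track Bezout coefficients alongside the remainders: start with r₀ = 695 = a·1 + b·0 (s = 1, t = 0) and r₁ = 39 = a·0 + b·1 (s = 0, t = 1); each new remainder r_{k+1} = r_{k-1} − q_k·r_k inherits s_{k+1} = s_{k-1} − q_k·s_k, t_{k+1} = t_{k-1} − q_k·t_k, so r_k = a·s_k + b·t_k at every step:
  q = 17: r = 32, s = 1 − 17·0 = 1, t = 0 − 17·1 = -17  (check: 695·1 + 39·(-17) = 32)
  q = 1: r = 7, s = 0 − 1·1 = -1, t = 1 − 1·(-17) = 18  (check: 695·(-1) + 39·18 = 7)
  q = 4: r = 4, s = 1 − 4·(-1) = 5, t = -17 − 4·18 = -89  (check: 695·5 + 39·(-89) = 4)
  q = 1: r = 3, s = -1 − 1·5 = -6, t = 18 − 1·(-89) = 107  (check: 695·(-6) + 39·107 = 3)
  q = 1: r = 1, s = 5 − 1·(-6) = 11, t = -89 − 1·107 = -196  (check: 695·11 + 39·(-196) = 1)
The row with r = 1 (the gcd) gives the Bezout coefficients s = 11, t = -196.
Result: 695 · (11) + 39 · (-196) = 1.

gcd(695, 39) = 1; s = 11, t = -196 (check: 695·11 + 39·(-196) = 1).


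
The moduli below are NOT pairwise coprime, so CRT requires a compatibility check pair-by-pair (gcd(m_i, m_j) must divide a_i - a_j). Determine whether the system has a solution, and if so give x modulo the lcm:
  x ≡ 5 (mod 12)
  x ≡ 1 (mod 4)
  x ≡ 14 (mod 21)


Moduli 12, 4, 21 are not pairwise coprime, so CRT works modulo lcm(m_i) when all pairwise compatibility conditions hold.
Pairwise compatibility: gcd(m_i, m_j) must divide a_i - a_j for every pair.
Merge one congruence at a time:
  Start: x ≡ 5 (mod 12).
  Combine with x ≡ 1 (mod 4): gcd(12, 4) = 4; 1 - 5 = -4, which IS divisible by 4, so compatible.
    Write x = 5 + 12·t and substitute into x ≡ 1 (mod 4): 12·t ≡ 1 − 5 = -4 (mod 4).
    Divide the congruence (and modulus) by g = 4: 3·t ≡ -1 (mod 1).
    Modulo 1 every t works; take t = 0.
    Then x = 5 + 12·0 = 5, valid modulo lcm(12, 4) = 12: x ≡ 5 (mod 12).
  Combine with x ≡ 14 (mod 21): gcd(12, 21) = 3; 14 - 5 = 9, which IS divisible by 3, so compatible.
    Write x = 5 + 12·t and substitute into x ≡ 14 (mod 21): 12·t ≡ 14 − 5 = 9 (mod 21).
    Divide the congruence (and modulus) by g = 3: 4·t ≡ 3 (mod 7).
    The inverse of 4 mod 7 is 2 (since 4·2 = 8 = 1·7 + 1), so t ≡ 2·3 = 6 ≡ 6 (mod 7).
    Then x = 5 + 12·6 = 77, valid modulo lcm(12, 21) = 84: x ≡ 77 (mod 84).
Verify: 77 mod 12 = 5, 77 mod 4 = 1, 77 mod 21 = 14.

x ≡ 77 (mod 84).


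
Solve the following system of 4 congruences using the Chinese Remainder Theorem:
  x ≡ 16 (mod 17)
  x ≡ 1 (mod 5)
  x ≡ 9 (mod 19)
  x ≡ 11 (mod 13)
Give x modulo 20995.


Product of moduli M = 17 · 5 · 19 · 13 = 20995.
Merge one congruence at a time:
  Start: x ≡ 16 (mod 17).
  Combine with x ≡ 1 (mod 5); new modulus lcm = 85.
    Write x = 16 + 17·t and substitute into x ≡ 1 (mod 5): 17·t ≡ 1 − 16 = -15 (mod 5).
    Reduce coefficients mod 5: 2·t ≡ 0 (mod 5).
    The inverse of 2 mod 5 is 3 (since 2·3 = 6 = 1·5 + 1), so t ≡ 3·0 = 0 ≡ 0 (mod 5).
    Then x = 16 + 17·0 = 16, valid modulo lcm(17, 5) = 85: x ≡ 16 (mod 85).
  Combine with x ≡ 9 (mod 19); new modulus lcm = 1615.
    Write x = 16 + 85·t and substitute into x ≡ 9 (mod 19): 85·t ≡ 9 − 16 = -7 (mod 19).
    Reduce coefficients mod 19: 9·t ≡ 12 (mod 19).
    The inverse of 9 mod 19 is 17 (since 9·17 = 153 = 8·19 + 1), so t ≡ 17·12 = 204 ≡ 14 (mod 19).
    Then x = 16 + 85·14 = 1206, valid modulo lcm(85, 19) = 1615: x ≡ 1206 (mod 1615).
  Combine with x ≡ 11 (mod 13); new modulus lcm = 20995.
    Write x = 1206 + 1615·t and substitute into x ≡ 11 (mod 13): 1615·t ≡ 11 − 1206 = -1195 (mod 13).
    Reduce coefficients mod 13: 3·t ≡ 1 (mod 13).
    The inverse of 3 mod 13 is 9 (since 3·9 = 27 = 2·13 + 1), so t ≡ 9·1 = 9 ≡ 9 (mod 13).
    Then x = 1206 + 1615·9 = 15741, valid modulo lcm(1615, 13) = 20995: x ≡ 15741 (mod 20995).
Verify against each original: 15741 mod 17 = 16, 15741 mod 5 = 1, 15741 mod 19 = 9, 15741 mod 13 = 11.

x ≡ 15741 (mod 20995).
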